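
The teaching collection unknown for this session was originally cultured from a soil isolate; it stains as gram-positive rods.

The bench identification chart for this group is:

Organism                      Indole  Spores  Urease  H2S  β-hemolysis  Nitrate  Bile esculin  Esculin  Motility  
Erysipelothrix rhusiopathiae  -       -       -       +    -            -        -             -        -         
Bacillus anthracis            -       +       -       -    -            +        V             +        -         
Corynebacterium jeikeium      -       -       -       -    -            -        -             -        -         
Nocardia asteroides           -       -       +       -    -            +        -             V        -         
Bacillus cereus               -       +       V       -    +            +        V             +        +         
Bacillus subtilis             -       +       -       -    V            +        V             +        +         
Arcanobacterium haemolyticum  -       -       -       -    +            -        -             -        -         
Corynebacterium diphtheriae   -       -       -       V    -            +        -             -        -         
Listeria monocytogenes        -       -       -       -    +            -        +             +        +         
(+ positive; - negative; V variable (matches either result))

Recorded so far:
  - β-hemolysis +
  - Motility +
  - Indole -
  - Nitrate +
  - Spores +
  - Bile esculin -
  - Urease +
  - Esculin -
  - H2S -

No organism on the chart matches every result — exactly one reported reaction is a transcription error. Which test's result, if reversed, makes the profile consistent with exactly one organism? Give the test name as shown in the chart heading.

Esculin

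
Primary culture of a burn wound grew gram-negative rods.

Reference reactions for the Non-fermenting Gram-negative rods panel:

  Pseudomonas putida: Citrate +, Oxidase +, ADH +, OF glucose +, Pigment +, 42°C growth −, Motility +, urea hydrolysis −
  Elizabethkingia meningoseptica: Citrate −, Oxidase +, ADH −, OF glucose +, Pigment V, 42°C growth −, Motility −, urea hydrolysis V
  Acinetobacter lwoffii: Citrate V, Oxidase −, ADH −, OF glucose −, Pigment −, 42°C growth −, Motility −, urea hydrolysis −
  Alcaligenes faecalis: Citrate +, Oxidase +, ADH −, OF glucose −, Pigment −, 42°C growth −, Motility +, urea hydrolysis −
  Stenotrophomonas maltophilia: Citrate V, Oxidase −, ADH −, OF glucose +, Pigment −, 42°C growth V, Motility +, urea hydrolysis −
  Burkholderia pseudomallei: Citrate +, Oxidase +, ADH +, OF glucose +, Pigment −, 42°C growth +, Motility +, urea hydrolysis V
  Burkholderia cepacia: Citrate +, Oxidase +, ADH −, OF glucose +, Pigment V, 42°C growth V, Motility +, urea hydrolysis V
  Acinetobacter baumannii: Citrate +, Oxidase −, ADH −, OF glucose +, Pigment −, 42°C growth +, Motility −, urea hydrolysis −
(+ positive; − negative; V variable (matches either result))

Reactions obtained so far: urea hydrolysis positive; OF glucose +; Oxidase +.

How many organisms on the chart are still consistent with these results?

3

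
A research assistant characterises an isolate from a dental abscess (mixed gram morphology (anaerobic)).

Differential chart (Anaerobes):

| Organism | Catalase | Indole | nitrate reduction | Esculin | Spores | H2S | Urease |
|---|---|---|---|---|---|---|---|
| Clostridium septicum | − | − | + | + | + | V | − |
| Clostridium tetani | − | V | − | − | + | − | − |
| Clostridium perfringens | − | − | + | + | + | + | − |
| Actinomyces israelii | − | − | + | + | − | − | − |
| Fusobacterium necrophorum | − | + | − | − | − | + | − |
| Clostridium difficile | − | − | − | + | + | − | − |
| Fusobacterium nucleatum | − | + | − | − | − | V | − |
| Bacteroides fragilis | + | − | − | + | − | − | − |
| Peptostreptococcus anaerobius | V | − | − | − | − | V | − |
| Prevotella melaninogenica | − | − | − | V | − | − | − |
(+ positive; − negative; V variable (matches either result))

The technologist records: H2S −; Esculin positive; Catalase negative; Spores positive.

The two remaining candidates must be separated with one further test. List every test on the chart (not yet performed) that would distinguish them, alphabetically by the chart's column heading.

Catalase −: excludes Bacteroides fragilis — 9 left.
Esculin +: excludes Clostridium tetani, Fusobacterium necrophorum, Fusobacterium nucleatum, Peptostreptococcus anaerobius — 5 left.
H2S −: excludes Clostridium perfringens — 4 left.
Spores +: excludes Actinomyces israelii, Prevotella melaninogenica — 2 left.
Two candidates remain: Clostridium difficile and Clostridium septicum.
  Indole: − vs − — same for both, does not separate.
  nitrate reduction: Clostridium difficile −, Clostridium septicum + — discriminates.
  Urease: − vs − — same for both, does not separate.

nitrate reduction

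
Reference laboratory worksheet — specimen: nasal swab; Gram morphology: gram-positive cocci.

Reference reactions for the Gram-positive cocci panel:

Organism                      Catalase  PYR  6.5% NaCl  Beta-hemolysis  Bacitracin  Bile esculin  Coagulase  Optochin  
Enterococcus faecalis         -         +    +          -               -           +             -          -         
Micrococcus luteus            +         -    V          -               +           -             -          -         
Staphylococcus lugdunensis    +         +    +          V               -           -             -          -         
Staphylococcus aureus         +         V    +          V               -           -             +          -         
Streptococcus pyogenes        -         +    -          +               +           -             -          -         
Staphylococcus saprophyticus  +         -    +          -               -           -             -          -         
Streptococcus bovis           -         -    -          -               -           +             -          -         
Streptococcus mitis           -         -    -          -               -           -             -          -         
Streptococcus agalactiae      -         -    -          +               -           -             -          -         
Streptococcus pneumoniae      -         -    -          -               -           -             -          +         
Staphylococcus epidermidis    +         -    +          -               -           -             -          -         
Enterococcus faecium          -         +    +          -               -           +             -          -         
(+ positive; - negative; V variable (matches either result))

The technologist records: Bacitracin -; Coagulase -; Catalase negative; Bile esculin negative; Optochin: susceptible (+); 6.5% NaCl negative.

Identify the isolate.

Bacitracin -: excludes Micrococcus luteus, Streptococcus pyogenes — 10 left.
Optochin +: excludes 9 organisms — 1 left.
Bile esculin -: the one remaining candidate is consistent.
Catalase -: the one remaining candidate is consistent.
6.5% NaCl -: the one remaining candidate is consistent.
Coagulase -: the one remaining candidate is consistent.

Streptococcus pneumoniae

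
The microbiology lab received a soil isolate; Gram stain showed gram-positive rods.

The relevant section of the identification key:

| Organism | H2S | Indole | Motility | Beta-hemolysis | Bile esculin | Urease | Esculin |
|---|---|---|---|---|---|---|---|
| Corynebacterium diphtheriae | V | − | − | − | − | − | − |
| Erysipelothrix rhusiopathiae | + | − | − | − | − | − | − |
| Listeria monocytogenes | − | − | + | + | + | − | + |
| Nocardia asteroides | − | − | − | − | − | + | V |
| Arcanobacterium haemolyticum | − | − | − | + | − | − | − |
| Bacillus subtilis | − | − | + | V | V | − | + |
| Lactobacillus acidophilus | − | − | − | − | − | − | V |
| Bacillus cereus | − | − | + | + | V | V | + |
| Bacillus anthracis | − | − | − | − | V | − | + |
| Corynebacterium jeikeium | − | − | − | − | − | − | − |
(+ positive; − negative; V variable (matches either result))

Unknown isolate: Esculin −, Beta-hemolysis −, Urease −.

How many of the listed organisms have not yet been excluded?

4

Beta-hemolysis −: excludes Listeria monocytogenes, Arcanobacterium haemolyticum, Bacillus cereus — 7 left.
Urease −: excludes Nocardia asteroides — 6 left.
Esculin −: excludes Bacillus subtilis, Bacillus anthracis — 4 left.
Still consistent: Corynebacterium diphtheriae, Corynebacterium jeikeium, Erysipelothrix rhusiopathiae, Lactobacillus acidophilus.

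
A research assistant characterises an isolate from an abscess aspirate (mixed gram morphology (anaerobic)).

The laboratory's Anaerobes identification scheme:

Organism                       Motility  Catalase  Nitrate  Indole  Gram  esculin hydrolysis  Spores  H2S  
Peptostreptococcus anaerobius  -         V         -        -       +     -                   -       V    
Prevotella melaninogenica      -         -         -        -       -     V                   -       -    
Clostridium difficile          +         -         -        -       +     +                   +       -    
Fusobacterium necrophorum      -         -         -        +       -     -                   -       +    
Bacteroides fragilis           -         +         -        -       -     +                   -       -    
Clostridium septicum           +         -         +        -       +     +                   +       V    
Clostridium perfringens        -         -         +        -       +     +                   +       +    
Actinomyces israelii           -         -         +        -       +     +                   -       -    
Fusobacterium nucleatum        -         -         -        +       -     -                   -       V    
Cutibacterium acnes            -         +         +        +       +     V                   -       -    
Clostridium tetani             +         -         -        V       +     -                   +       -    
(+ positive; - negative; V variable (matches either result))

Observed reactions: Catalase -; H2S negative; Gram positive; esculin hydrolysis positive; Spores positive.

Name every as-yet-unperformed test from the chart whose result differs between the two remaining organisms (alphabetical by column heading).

Nitrate

Gram +: excludes Prevotella melaninogenica, Fusobacterium necrophorum, Bacteroides fragilis, Fusobacterium nucleatum — 7 left.
H2S -: excludes Clostridium perfringens — 6 left.
Catalase -: excludes Cutibacterium acnes — 5 left.
esculin hydrolysis +: excludes Peptostreptococcus anaerobius, Clostridium tetani — 3 left.
Spores +: excludes Actinomyces israelii — 2 left.
Two candidates remain: Clostridium difficile and Clostridium septicum.
  Motility: + vs + — same for both, does not separate.
  Nitrate: Clostridium difficile -, Clostridium septicum + — discriminates.
  Indole: - vs - — same for both, does not separate.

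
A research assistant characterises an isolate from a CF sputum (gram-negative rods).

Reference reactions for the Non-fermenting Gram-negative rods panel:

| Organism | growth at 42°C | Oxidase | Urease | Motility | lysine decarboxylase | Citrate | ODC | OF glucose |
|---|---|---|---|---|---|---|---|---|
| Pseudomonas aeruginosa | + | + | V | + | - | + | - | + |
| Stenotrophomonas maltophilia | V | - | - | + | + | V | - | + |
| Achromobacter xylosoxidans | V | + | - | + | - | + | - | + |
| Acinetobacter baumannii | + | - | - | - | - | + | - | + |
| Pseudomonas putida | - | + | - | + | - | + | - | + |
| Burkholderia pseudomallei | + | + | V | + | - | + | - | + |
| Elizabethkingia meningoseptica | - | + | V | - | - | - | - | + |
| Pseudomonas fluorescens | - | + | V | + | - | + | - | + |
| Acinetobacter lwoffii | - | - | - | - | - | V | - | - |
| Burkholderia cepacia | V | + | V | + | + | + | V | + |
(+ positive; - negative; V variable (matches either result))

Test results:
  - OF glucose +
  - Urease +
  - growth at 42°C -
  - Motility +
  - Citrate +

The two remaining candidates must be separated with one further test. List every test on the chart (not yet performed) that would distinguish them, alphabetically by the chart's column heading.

lysine decarboxylase

Citrate +: excludes Elizabethkingia meningoseptica — 9 left.
Motility +: excludes Acinetobacter baumannii, Acinetobacter lwoffii — 7 left.
Urease +: excludes Stenotrophomonas maltophilia, Achromobacter xylosoxidans, Pseudomonas putida — 4 left.
OF glucose +: all 4 remaining candidates are consistent.
growth at 42°C -: excludes Pseudomonas aeruginosa, Burkholderia pseudomallei — 2 left.
Two candidates remain: Burkholderia cepacia and Pseudomonas fluorescens.
  Oxidase: + vs + — same for both, does not separate.
  lysine decarboxylase: Burkholderia cepacia +, Pseudomonas fluorescens - — discriminates.
  ODC: V vs - — variable for at least one, does not separate.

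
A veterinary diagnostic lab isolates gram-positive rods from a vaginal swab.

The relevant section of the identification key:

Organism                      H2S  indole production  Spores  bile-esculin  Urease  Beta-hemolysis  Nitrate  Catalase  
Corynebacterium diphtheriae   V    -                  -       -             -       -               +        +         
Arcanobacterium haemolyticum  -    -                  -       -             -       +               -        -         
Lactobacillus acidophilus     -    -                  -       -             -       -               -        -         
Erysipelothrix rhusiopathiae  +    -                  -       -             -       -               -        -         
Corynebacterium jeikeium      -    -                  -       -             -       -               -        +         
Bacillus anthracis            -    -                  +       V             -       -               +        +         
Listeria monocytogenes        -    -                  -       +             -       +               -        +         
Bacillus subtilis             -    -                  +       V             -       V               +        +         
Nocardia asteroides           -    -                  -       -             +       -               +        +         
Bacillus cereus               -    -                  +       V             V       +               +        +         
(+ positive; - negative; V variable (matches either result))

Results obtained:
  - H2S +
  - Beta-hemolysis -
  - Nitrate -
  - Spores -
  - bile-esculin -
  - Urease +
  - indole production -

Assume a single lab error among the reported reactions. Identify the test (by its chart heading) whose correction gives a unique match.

Urease

As reported, no row in the chart matches all 7 reactions.
Reversing Nitrate → still no organism matches.
Reversing indole production → still no organism matches.
Reversing H2S → still no organism matches.
Reversing bile-esculin → still no organism matches.
Reversing Urease (to -) → unique match: Erysipelothrix rhusiopathiae.
Reversing Spores → still no organism matches.
Reversing Beta-hemolysis → still no organism matches.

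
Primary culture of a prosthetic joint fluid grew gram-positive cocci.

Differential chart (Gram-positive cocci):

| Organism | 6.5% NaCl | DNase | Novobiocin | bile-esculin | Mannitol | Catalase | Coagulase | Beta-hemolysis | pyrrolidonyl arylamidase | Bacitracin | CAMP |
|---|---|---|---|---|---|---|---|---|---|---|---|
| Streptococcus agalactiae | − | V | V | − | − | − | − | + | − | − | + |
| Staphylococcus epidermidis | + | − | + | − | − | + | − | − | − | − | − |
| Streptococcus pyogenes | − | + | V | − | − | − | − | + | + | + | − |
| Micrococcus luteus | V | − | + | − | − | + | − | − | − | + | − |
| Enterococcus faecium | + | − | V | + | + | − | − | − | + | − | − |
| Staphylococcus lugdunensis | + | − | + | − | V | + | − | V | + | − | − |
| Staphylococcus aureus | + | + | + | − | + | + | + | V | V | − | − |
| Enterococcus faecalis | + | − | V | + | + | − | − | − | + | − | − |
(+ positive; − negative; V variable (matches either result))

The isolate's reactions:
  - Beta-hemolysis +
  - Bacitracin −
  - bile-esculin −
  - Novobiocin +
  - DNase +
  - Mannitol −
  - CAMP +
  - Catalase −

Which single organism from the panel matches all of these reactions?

CAMP +: excludes 7 organisms — 1 left.
bile-esculin −: the one remaining candidate is consistent.
Novobiocin +: the one remaining candidate is consistent.
Catalase −: the one remaining candidate is consistent.
Beta-hemolysis +: the one remaining candidate is consistent.
DNase +: the one remaining candidate is consistent.
Bacitracin −: the one remaining candidate is consistent.
Mannitol −: the one remaining candidate is consistent.

Streptococcus agalactiae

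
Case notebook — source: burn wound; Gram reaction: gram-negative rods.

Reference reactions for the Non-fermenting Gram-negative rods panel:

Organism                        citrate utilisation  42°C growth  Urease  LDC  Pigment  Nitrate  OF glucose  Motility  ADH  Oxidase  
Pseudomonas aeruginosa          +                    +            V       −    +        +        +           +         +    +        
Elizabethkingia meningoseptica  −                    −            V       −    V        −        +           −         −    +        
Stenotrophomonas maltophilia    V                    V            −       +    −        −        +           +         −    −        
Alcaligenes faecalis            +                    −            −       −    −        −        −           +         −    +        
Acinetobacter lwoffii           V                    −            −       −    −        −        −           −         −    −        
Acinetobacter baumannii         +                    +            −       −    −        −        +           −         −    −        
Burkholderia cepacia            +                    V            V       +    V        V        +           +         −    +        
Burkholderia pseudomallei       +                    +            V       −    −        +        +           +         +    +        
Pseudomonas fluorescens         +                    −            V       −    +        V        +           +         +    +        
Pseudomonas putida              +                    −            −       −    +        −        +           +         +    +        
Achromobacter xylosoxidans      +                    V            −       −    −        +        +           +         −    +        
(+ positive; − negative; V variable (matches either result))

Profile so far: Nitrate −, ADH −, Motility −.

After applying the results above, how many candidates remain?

3

Motility −: excludes 8 organisms — 3 left.
ADH −: all 3 remaining candidates are consistent.
Nitrate −: all 3 remaining candidates are consistent.
Still consistent: Acinetobacter baumannii, Acinetobacter lwoffii, Elizabethkingia meningoseptica.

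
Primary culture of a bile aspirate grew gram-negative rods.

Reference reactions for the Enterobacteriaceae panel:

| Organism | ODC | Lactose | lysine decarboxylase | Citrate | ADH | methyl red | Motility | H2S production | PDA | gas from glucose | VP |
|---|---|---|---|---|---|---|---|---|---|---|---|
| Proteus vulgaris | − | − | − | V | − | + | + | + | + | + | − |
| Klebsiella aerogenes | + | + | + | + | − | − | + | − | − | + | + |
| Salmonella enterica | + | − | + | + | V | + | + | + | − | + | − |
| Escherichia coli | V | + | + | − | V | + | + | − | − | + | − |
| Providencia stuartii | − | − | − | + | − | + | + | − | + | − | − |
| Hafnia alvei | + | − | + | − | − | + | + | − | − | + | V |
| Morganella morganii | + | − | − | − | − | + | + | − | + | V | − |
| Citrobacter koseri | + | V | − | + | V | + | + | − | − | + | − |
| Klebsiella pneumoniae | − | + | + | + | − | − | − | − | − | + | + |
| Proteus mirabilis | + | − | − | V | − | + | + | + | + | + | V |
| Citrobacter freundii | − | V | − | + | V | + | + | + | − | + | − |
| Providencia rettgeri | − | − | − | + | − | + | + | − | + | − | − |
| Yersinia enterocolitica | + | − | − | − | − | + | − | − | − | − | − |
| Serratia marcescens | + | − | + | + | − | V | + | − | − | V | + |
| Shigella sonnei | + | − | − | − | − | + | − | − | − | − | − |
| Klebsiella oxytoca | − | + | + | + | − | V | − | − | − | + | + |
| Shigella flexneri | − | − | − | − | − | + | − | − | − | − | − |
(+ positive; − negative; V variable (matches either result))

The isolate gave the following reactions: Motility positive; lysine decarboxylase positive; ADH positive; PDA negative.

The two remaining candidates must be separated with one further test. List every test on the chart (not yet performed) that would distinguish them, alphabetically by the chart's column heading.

Citrate, H2S production, Lactose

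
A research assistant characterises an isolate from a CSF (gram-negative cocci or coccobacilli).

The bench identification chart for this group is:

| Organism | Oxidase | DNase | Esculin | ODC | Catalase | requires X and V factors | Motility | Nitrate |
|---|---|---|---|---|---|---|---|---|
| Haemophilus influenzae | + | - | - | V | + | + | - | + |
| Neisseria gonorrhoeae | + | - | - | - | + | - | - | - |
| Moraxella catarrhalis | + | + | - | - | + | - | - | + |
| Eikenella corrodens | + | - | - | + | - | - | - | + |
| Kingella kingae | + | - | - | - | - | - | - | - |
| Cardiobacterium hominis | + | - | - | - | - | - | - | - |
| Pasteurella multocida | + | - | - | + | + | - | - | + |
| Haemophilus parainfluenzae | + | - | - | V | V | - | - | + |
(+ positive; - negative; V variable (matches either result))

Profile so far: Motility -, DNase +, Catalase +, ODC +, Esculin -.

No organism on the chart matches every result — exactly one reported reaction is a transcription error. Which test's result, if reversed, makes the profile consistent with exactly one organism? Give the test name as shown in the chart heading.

ODC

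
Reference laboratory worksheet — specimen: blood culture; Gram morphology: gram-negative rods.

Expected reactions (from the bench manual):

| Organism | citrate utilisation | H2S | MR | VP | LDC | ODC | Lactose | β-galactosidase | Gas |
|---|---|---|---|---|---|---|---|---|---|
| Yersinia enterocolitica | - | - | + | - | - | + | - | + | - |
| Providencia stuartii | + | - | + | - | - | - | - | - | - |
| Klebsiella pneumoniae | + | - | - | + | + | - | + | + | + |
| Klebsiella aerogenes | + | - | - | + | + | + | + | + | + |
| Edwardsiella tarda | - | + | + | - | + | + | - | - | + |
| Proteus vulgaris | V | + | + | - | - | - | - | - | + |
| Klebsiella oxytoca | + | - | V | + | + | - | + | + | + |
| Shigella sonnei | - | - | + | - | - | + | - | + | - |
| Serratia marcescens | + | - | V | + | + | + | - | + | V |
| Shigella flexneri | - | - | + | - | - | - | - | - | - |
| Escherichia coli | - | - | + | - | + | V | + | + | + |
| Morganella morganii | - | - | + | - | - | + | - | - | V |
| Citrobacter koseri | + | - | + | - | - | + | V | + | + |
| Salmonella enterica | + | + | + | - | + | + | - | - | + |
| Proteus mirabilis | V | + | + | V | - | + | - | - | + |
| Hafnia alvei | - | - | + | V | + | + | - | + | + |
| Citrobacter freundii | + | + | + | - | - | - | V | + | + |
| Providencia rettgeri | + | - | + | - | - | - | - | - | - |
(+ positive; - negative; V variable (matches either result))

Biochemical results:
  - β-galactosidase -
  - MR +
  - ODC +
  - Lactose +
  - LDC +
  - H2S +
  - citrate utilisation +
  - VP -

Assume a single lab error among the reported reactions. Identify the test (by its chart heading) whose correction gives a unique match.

Lactose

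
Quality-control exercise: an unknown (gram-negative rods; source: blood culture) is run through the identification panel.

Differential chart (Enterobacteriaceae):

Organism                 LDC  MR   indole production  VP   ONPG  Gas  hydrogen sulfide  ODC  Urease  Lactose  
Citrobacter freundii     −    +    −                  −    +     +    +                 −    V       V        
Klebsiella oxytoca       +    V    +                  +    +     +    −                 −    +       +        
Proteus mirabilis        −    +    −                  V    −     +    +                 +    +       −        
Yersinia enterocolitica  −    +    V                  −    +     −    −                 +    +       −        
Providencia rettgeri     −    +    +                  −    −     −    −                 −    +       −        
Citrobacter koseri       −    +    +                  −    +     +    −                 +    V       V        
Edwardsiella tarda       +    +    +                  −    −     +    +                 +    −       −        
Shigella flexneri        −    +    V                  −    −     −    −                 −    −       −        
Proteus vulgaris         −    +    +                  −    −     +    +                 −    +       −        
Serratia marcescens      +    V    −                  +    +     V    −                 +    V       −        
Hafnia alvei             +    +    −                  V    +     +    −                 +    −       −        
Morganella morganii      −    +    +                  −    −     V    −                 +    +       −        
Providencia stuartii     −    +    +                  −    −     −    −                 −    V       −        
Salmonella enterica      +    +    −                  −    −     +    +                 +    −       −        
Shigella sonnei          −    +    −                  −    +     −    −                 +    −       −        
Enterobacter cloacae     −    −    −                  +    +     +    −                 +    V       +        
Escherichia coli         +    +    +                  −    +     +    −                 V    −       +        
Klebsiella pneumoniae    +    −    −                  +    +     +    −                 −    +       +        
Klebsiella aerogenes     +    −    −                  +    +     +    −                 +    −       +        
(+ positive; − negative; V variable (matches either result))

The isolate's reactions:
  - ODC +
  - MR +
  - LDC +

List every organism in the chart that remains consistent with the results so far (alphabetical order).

MR +: excludes Enterobacter cloacae, Klebsiella pneumoniae, Klebsiella aerogenes — 16 left.
LDC +: excludes 10 organisms — 6 left.
ODC +: excludes Klebsiella oxytoca — 5 left.

Edwardsiella tarda, Escherichia coli, Hafnia alvei, Salmonella enterica, Serratia marcescens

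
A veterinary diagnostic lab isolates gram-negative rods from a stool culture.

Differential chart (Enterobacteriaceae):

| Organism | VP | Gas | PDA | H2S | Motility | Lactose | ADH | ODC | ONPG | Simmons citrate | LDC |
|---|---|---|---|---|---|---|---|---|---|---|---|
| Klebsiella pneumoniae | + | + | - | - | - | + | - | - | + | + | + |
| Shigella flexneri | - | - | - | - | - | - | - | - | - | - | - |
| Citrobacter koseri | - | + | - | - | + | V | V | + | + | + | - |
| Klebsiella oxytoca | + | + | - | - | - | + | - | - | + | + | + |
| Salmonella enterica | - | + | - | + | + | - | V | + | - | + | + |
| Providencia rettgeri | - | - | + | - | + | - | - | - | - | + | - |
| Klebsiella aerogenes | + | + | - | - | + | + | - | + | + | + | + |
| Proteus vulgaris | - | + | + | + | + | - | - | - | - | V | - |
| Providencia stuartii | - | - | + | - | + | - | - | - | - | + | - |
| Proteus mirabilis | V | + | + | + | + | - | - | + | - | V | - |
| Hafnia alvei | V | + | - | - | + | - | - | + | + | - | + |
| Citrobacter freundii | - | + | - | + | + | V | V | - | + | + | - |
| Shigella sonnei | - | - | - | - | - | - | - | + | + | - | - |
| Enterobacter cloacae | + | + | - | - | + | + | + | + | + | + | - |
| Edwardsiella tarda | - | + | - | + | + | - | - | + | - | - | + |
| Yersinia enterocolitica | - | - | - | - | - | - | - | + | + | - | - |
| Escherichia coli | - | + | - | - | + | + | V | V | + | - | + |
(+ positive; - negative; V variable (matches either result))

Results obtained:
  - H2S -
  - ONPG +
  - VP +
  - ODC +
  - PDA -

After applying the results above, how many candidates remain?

3

ONPG +: excludes 7 organisms — 10 left.
H2S -: excludes Citrobacter freundii — 9 left.
PDA -: all 9 remaining candidates are consistent.
VP +: excludes Citrobacter koseri, Shigella sonnei, Yersinia enterocolitica, Escherichia coli — 5 left.
ODC +: excludes Klebsiella pneumoniae, Klebsiella oxytoca — 3 left.
Still consistent: Enterobacter cloacae, Hafnia alvei, Klebsiella aerogenes.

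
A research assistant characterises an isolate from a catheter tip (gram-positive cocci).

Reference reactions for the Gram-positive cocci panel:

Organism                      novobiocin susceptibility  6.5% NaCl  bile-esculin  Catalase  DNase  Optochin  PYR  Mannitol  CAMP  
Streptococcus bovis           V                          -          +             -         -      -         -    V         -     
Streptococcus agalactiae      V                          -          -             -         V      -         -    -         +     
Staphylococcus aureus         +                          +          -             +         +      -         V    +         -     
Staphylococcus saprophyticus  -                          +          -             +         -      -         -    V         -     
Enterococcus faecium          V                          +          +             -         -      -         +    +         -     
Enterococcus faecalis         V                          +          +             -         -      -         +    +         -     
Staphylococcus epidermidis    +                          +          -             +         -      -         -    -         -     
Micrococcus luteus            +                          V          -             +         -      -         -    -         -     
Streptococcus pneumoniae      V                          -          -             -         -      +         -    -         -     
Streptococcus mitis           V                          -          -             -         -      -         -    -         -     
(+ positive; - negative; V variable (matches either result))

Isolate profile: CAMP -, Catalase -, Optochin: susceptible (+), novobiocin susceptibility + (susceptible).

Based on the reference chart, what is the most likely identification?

CAMP -: excludes Streptococcus agalactiae — 9 left.
Catalase -: excludes Staphylococcus aureus, Staphylococcus saprophyticus, Staphylococcus epidermidis, Micrococcus luteus — 5 left.
novobiocin susceptibility +: all 5 remaining candidates are consistent.
Optochin +: excludes Streptococcus bovis, Enterococcus faecium, Enterococcus faecalis, Streptococcus mitis — 1 left.

Streptococcus pneumoniae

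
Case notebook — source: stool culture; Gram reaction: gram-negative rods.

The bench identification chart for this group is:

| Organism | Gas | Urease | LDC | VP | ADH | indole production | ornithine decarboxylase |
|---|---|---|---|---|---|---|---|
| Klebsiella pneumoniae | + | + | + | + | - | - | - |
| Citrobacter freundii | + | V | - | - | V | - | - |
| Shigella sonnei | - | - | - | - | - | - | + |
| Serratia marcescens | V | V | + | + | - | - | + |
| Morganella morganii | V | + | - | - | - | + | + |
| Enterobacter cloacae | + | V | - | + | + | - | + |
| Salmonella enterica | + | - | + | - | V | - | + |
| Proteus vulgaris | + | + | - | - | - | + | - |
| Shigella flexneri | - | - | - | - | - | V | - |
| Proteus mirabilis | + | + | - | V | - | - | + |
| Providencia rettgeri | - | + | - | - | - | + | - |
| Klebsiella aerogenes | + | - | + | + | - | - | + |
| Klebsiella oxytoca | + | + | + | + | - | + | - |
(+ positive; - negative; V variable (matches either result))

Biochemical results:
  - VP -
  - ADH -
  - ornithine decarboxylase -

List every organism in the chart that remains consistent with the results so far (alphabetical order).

VP -: excludes 5 organisms — 8 left.
ornithine decarboxylase -: excludes Shigella sonnei, Morganella morganii, Salmonella enterica, Proteus mirabilis — 4 left.
ADH -: all 4 remaining candidates are consistent.

Citrobacter freundii, Proteus vulgaris, Providencia rettgeri, Shigella flexneri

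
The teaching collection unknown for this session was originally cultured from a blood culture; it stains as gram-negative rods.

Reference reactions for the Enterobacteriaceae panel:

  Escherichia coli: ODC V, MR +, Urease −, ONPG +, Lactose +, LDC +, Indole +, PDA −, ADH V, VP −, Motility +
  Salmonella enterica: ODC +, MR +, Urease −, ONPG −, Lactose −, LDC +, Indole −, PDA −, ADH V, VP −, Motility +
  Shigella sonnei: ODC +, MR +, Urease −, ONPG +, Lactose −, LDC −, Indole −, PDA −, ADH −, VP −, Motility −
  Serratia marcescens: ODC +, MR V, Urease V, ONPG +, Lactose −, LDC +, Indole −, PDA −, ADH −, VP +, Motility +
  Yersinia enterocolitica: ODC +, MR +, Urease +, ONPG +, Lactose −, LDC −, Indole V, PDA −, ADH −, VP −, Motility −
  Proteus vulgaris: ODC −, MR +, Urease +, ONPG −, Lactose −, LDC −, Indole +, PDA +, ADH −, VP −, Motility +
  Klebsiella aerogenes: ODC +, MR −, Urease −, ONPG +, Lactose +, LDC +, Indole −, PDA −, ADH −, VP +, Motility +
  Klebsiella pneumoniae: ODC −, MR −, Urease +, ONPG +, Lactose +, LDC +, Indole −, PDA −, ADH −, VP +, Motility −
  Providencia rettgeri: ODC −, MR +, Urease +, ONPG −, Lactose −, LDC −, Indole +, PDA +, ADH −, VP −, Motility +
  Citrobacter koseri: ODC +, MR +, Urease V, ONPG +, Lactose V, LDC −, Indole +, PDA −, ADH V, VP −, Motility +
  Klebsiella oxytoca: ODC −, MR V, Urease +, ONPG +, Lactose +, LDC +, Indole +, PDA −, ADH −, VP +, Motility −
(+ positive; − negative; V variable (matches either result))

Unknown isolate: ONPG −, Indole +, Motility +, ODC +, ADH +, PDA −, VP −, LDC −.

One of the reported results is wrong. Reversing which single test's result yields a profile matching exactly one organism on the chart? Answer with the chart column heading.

ONPG

As reported, no row in the chart matches all 8 reactions.
Reversing ADH → still no organism matches.
Reversing PDA → still no organism matches.
Reversing Indole → still no organism matches.
Reversing LDC → still no organism matches.
Reversing VP → still no organism matches.
Reversing Motility → still no organism matches.
Reversing ONPG (to +) → unique match: Citrobacter koseri.
Reversing ODC → still no organism matches.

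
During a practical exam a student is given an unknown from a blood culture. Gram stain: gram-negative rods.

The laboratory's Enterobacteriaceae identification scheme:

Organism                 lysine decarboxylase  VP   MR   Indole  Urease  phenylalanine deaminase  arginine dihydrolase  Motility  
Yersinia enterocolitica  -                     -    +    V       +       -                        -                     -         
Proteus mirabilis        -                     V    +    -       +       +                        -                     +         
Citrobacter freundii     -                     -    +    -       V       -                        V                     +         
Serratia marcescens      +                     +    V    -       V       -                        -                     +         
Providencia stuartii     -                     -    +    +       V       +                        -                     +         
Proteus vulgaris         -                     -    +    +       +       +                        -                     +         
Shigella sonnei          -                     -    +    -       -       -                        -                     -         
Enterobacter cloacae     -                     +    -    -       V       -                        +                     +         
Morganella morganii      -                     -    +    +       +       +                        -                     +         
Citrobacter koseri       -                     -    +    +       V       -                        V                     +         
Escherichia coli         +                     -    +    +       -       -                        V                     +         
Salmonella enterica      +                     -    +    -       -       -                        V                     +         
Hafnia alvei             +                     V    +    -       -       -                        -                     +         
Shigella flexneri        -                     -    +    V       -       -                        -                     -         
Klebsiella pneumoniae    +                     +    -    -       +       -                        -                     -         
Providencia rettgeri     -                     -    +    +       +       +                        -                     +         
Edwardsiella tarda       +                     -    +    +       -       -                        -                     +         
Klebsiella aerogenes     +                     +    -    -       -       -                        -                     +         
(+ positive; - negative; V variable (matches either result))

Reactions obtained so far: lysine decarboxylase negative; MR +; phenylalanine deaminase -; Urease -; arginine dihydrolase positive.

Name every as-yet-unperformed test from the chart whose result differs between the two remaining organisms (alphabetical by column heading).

Indole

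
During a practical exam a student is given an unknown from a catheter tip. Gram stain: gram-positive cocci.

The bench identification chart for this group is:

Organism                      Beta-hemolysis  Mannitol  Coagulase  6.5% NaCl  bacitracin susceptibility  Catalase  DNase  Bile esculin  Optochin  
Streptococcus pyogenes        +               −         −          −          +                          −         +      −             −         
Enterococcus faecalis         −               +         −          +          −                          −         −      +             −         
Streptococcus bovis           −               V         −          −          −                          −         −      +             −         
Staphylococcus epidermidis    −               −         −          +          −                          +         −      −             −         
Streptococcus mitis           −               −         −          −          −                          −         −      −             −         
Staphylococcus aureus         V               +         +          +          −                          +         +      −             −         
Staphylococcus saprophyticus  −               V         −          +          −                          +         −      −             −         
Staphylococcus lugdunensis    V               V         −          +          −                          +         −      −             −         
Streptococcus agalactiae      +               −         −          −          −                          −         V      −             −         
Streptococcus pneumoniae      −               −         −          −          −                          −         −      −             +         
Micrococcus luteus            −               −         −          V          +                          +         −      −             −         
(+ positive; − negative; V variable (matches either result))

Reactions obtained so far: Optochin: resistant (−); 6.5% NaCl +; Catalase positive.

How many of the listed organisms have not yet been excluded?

5

6.5% NaCl +: excludes 5 organisms — 6 left.
Catalase +: excludes Enterococcus faecalis — 5 left.
Optochin −: all 5 remaining candidates are consistent.
Still consistent: Micrococcus luteus, Staphylococcus aureus, Staphylococcus epidermidis, Staphylococcus lugdunensis, Staphylococcus saprophyticus.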